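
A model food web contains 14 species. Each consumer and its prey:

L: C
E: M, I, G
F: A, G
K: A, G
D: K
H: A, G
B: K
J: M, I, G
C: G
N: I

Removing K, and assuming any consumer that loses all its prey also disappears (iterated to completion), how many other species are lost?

Remove K.
Round 1: B (all prey gone), D (all prey gone) → extinct.
No further losses. Total secondary extinctions: 2.

2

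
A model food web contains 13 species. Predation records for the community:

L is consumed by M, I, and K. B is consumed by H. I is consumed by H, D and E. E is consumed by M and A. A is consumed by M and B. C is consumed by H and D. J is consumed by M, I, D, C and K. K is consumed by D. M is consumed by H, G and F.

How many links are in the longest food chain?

One longest chain: L → I → E → A → B → H.
It has 6 species and 5 links.

5 links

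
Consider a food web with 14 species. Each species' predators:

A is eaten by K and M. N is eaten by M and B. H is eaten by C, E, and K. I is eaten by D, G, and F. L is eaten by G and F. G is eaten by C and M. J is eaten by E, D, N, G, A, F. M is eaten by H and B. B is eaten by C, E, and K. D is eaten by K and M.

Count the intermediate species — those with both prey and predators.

Intermediate species (has both prey and predators): A, N, D, G, M, H, B.
Count: 7.

7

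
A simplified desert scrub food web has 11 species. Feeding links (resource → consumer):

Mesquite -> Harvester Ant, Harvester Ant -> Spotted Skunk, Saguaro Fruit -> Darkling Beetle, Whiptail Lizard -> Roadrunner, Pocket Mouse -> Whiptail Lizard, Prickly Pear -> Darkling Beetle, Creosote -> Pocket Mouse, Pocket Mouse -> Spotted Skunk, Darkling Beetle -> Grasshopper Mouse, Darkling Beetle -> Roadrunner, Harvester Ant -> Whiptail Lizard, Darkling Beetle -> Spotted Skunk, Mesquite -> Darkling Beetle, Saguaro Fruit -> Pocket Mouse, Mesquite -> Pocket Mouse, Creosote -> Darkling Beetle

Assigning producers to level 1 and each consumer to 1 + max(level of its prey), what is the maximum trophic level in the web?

Producers (level 1): Mesquite, Prickly Pear, Creosote, Saguaro Fruit.
Mesquite → Pocket Mouse → Whiptail Lizard → Roadrunner gives Roadrunner level 4.
No species has a prey at level 4, so no species reaches level 5.

4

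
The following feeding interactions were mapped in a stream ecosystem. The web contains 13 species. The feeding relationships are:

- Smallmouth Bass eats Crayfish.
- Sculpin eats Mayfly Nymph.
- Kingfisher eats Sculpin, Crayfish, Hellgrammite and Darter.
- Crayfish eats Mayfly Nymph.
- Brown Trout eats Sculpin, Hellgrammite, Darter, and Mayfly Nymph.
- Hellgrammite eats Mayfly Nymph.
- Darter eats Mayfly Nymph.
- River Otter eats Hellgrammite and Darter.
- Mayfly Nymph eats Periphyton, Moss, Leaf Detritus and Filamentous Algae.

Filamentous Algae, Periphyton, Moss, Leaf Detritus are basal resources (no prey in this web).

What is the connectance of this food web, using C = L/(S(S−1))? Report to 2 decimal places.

C = 0.12

The web has S = 13 species and L = 19 feeding links.
C = L / (S(S−1)) = 19 / 156 = 0.1218 ≈ 0.12.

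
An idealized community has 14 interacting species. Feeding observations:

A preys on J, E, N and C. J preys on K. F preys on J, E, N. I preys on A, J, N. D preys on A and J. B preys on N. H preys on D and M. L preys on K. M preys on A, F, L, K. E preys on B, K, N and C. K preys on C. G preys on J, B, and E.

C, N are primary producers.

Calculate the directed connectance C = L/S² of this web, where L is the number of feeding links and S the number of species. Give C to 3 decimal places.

C = 0.148

The web has S = 14 species and L = 29 feeding links.
C = L / S² = 29 / 196 = 0.1480 ≈ 0.148.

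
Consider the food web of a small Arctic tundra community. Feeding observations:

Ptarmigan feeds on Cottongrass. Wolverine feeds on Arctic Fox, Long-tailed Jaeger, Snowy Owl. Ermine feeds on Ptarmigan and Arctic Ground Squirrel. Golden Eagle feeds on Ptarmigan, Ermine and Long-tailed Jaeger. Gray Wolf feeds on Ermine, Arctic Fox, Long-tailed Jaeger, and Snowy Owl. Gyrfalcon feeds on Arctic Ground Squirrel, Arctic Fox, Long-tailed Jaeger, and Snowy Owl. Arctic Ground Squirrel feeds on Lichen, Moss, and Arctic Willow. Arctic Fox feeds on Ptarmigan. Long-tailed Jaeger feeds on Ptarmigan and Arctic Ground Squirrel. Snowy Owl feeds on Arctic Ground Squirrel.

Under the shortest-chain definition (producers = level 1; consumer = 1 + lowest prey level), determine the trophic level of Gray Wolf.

Trophic level 4

Arctic Willow is a producer → level 1.
Arctic Ground Squirrel eats Arctic Willow → level 2.
Snowy Owl eats Arctic Ground Squirrel → level 3.
Gray Wolf eats Snowy Owl → level 4.
No prey of Gray Wolf is below level 3, so 4 is the minimum.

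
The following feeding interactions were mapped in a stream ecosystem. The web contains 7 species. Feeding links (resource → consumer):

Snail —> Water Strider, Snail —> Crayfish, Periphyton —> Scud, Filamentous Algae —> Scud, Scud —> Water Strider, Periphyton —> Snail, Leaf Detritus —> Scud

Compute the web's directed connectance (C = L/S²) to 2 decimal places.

The web has S = 7 species and L = 7 feeding links.
C = L / S² = 7 / 49 = 0.1429 ≈ 0.14.

C = 0.14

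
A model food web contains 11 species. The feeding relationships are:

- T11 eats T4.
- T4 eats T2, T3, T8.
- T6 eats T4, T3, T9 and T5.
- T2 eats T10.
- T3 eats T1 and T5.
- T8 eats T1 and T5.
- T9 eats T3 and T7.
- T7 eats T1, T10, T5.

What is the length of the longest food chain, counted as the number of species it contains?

One longest chain: T5 → T8 → T4 → T6.
It has 4 species and 3 links.

4 species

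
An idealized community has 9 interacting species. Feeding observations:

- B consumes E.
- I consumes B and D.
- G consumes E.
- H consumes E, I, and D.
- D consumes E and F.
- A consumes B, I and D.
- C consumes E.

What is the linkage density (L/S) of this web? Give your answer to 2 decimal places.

There are L = 13 links among S = 9 species.
L/S = 13/9 = 1.4444 ≈ 1.44.

L/S = 1.44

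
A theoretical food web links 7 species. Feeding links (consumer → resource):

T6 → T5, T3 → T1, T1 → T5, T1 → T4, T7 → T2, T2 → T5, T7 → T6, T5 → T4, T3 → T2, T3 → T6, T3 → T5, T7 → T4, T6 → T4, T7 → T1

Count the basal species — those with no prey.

1

Basal species (no prey listed): T4.
Count: 1.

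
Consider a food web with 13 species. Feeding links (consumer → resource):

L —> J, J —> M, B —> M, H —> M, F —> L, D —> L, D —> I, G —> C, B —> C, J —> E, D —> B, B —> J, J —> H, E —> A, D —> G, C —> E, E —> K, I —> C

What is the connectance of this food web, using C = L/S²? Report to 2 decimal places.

C = 0.11

The web has S = 13 species and L = 18 feeding links.
C = L / S² = 18 / 169 = 0.1065 ≈ 0.11.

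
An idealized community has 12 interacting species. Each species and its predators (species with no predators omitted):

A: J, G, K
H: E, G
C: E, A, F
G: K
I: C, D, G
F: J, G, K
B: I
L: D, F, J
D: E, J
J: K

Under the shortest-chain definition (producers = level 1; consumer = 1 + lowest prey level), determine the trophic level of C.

Trophic level 3

B is a producer → level 1.
I eats B → level 2.
C eats I → level 3.
No prey of C is below level 2, so 3 is the minimum.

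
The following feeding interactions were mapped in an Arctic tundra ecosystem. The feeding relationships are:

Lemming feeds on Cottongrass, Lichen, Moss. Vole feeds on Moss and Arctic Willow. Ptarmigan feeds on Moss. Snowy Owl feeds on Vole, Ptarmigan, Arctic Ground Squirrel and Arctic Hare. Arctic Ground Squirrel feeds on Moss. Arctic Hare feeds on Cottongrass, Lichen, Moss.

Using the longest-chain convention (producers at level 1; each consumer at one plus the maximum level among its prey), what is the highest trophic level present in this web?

Producers (level 1): Arctic Willow, Cottongrass, Lichen, Moss.
Moss → Ptarmigan → Snowy Owl gives Snowy Owl level 3.
No species has a prey at level 3, so no species reaches level 4.

3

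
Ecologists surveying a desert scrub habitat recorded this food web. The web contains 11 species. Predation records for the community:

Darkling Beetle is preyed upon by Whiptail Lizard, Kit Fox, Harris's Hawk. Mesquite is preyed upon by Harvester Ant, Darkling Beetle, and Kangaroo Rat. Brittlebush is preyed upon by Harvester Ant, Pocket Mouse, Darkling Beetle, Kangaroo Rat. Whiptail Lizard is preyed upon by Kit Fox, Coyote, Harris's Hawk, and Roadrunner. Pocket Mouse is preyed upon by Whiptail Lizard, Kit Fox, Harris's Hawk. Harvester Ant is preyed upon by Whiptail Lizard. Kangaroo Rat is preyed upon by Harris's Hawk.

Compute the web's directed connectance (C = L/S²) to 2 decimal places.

The web has S = 11 species and L = 19 feeding links.
C = L / S² = 19 / 121 = 0.1570 ≈ 0.16.

C = 0.16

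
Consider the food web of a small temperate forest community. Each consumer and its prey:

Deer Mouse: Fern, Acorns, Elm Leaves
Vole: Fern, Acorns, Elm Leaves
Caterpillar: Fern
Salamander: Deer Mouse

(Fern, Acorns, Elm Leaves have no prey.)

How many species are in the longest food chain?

3 species

One longest chain: Fern → Deer Mouse → Salamander.
It has 3 species and 2 links.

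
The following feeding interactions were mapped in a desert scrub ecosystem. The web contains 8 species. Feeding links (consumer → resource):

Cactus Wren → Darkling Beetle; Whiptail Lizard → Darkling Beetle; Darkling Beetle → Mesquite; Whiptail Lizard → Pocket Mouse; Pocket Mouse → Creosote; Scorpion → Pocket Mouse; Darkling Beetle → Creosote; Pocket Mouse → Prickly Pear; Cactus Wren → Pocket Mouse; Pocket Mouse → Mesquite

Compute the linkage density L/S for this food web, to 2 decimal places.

L/S = 1.25

There are L = 10 links among S = 8 species.
L/S = 10/8 = 1.2500 ≈ 1.25.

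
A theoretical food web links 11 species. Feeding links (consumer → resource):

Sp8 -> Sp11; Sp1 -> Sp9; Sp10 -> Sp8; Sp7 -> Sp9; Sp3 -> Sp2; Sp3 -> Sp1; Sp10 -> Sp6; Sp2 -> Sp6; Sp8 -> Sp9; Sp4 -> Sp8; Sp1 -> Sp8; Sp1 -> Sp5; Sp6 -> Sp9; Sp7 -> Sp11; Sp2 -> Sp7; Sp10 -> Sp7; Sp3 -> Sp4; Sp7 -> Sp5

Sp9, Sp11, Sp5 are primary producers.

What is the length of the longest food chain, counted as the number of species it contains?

4 species

One longest chain: Sp9 → Sp6 → Sp2 → Sp3.
It has 4 species and 3 links.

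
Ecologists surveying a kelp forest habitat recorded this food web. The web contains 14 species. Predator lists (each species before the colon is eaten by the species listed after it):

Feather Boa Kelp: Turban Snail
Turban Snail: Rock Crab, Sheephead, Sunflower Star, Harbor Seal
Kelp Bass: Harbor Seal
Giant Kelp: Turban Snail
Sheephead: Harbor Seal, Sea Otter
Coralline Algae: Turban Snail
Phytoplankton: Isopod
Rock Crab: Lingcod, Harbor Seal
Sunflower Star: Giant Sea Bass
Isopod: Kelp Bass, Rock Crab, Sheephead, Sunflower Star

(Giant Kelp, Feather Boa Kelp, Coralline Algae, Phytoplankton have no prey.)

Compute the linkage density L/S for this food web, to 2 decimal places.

L/S = 1.29

There are L = 18 links among S = 14 species.
L/S = 18/14 = 1.2857 ≈ 1.29.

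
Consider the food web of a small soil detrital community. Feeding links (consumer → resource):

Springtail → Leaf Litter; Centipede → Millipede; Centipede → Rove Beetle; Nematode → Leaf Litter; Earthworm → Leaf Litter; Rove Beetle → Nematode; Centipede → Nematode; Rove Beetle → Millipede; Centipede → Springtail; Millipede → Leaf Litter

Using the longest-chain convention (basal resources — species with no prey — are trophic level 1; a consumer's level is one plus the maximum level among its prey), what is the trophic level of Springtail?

Leaf Litter has no prey (basal) → level 1.
Springtail eats Leaf Litter → level 2.

Trophic level 2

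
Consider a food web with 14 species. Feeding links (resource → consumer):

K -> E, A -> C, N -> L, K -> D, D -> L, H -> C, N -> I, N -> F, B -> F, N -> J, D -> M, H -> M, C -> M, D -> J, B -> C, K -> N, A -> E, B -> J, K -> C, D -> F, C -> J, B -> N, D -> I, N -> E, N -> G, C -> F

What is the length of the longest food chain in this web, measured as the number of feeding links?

2 links

One longest chain: B → N → E.
It has 3 species and 2 links.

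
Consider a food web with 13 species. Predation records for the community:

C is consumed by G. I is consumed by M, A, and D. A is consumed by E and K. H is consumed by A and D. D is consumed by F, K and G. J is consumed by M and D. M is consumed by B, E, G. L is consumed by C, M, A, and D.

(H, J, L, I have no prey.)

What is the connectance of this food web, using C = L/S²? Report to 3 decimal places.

The web has S = 13 species and L = 20 feeding links.
C = L / S² = 20 / 169 = 0.1183 ≈ 0.118.

C = 0.118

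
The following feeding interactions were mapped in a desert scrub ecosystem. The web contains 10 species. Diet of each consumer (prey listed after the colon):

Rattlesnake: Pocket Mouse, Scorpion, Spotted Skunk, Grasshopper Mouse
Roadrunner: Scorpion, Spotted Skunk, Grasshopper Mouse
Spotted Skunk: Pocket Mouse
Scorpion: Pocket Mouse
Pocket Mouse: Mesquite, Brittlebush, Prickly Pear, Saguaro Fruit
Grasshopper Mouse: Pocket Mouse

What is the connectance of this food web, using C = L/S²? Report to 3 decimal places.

C = 0.140

The web has S = 10 species and L = 14 feeding links.
C = L / S² = 14 / 100 = 0.1400 ≈ 0.140.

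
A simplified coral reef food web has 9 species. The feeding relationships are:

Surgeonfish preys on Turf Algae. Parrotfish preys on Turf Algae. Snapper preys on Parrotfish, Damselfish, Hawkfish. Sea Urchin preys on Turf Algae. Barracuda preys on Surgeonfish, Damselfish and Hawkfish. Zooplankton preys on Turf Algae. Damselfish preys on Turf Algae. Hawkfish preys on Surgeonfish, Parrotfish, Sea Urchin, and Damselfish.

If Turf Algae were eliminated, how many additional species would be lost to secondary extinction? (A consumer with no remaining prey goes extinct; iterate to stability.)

8

Remove Turf Algae.
Round 1: Zooplankton (all prey gone), Damselfish (all prey gone), Parrotfish (all prey gone), Surgeonfish (all prey gone), Sea Urchin (all prey gone) → extinct.
Round 2: Hawkfish (all prey gone) → extinct.
Round 3: Snapper (all prey gone), Barracuda (all prey gone) → extinct.
No further losses. Total secondary extinctions: 8.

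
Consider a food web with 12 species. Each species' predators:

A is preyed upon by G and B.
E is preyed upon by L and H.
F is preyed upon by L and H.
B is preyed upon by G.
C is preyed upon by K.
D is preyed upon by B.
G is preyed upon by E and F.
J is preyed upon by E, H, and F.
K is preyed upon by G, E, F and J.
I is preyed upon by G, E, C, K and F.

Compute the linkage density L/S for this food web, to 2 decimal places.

There are L = 23 links among S = 12 species.
L/S = 23/12 = 1.9167 ≈ 1.92.

L/S = 1.92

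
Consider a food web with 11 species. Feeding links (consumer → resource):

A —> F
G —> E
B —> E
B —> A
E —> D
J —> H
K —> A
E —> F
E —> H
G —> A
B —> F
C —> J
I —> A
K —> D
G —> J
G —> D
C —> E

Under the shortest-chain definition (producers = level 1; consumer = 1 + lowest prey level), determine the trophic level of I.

Trophic level 3

F is a producer → level 1.
A eats F → level 2.
I eats A → level 3.
No prey of I is below level 2, so 3 is the minimum.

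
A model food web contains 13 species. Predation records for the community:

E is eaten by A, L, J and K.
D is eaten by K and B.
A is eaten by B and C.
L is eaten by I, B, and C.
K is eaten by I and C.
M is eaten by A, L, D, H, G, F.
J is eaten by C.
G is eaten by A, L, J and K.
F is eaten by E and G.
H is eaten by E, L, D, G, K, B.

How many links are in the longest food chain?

4 links

One longest chain: M → F → G → A → C.
It has 5 species and 4 links.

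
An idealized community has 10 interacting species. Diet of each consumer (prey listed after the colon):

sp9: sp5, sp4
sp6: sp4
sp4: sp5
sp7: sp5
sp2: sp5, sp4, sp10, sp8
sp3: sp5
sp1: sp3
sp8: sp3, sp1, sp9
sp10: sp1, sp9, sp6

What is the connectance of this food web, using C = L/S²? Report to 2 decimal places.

The web has S = 10 species and L = 17 feeding links.
C = L / S² = 17 / 100 = 0.1700 ≈ 0.17.

C = 0.17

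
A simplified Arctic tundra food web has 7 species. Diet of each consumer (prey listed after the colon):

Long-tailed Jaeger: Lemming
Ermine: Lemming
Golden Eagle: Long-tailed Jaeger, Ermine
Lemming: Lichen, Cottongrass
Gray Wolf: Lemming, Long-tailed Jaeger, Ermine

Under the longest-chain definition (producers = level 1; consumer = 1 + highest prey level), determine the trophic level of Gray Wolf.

Trophic level 4

Lichen is a producer → level 1.
Lemming eats Lichen (level 1); other prey at levels: Cottongrass 1 → level 2.
Long-tailed Jaeger eats Lemming → level 3.
Gray Wolf eats Long-tailed Jaeger (level 3); other prey at levels: Lemming 2, Ermine 3 → level 4.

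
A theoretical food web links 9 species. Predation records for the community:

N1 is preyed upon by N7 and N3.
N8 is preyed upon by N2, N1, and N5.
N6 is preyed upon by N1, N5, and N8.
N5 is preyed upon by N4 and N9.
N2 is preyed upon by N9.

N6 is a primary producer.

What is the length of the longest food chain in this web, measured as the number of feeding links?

One longest chain: N6 → N8 → N1 → N3.
It has 4 species and 3 links.

3 links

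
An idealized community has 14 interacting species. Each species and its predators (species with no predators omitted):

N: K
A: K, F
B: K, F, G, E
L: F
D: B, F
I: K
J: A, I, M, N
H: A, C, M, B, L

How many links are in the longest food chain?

One longest chain: J → N → K.
It has 3 species and 2 links.

2 links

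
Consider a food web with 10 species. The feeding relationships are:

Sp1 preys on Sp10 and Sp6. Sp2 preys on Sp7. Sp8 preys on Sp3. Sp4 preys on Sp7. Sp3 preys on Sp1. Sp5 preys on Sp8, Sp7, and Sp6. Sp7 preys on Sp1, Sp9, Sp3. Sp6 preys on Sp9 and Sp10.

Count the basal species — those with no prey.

2

Basal species (no prey listed): Sp9, Sp10.
Count: 2.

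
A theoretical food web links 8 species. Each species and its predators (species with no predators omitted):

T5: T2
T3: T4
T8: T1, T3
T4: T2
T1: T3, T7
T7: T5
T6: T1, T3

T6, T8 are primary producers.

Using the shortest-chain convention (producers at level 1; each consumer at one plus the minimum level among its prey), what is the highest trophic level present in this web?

4

Producers (level 1): T6, T8.
Following each consumer down to its lowest-level prey: T6 → T3 → T4 → T2 (levels 1 through 4).
All prey of T2 (T4 3, T5 4) are at level 3 or above, so T2 is at level 1 + 3 = 4.
Every consumer has at least one prey at level 3 or below, so none exceeds level 4.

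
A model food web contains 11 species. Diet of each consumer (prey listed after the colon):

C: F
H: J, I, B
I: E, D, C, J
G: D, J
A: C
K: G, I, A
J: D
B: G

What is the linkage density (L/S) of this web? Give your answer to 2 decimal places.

There are L = 16 links among S = 11 species.
L/S = 16/11 = 1.4545 ≈ 1.45.

L/S = 1.45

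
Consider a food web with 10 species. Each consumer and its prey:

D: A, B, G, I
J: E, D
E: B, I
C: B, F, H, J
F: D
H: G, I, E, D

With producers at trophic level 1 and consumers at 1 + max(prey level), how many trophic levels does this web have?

Producers (level 1): A, B, G, I.
B → E → J → C gives C level 4.
No species has a prey at level 4, so no species reaches level 5.

4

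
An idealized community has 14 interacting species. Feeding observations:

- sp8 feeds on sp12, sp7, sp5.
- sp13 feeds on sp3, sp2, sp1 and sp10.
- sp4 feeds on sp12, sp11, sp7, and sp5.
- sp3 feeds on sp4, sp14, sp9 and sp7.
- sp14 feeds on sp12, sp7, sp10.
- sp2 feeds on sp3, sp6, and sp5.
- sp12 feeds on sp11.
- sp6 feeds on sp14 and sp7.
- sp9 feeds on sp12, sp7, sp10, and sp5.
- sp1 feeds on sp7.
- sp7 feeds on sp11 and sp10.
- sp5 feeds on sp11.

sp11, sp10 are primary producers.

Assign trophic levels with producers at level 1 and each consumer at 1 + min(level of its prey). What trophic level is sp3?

sp11 is a producer → level 1.
sp4 eats sp11 → level 2.
sp3 eats sp4 → level 3.
No prey of sp3 is below level 2, so 3 is the minimum.

Trophic level 3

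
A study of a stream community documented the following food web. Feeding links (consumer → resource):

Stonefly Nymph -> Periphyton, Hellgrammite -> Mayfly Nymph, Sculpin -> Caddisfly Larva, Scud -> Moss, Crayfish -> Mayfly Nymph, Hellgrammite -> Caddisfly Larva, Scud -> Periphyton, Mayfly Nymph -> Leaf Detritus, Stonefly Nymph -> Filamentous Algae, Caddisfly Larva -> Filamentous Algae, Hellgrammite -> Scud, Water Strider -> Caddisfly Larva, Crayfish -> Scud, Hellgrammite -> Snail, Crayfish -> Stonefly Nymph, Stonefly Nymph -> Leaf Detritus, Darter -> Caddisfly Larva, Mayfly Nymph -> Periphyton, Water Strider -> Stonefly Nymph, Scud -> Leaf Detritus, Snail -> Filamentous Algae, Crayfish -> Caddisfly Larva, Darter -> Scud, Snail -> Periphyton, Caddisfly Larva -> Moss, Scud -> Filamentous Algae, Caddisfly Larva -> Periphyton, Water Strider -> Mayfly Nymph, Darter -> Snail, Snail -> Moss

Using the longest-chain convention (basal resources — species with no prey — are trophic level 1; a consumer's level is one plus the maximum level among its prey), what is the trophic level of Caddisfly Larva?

Moss has no prey (basal) → level 1.
Caddisfly Larva eats Moss (level 1); other prey at levels: Filamentous Algae 1, Periphyton 1 → level 2.

Trophic level 2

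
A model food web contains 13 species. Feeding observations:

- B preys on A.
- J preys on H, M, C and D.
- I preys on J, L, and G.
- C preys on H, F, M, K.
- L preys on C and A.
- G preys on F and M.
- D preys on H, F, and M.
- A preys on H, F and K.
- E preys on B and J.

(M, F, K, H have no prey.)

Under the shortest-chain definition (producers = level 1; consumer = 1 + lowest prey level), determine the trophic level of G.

Trophic level 2

M is a producer → level 1.
G eats M → level 2.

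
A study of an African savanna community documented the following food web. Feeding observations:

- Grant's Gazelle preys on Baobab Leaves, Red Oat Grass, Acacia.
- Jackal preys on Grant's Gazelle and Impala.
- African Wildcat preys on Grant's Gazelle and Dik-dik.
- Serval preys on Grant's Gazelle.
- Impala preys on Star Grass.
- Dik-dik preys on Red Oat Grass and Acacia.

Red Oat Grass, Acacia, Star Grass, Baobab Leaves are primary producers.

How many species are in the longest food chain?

One longest chain: Star Grass → Impala → Jackal.
It has 3 species and 2 links.

3 species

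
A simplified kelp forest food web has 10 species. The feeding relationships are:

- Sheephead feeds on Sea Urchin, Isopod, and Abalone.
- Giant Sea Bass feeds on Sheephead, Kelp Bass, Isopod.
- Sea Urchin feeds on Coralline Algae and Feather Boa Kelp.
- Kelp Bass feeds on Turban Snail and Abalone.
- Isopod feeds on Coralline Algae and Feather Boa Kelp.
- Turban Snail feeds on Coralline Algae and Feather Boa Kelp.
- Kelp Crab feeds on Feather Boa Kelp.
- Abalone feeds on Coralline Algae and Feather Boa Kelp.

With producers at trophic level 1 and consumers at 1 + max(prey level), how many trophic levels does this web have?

4

Producers (level 1): Coralline Algae, Feather Boa Kelp.
Coralline Algae → Turban Snail → Kelp Bass → Giant Sea Bass gives Giant Sea Bass level 4.
No species has a prey at level 4, so no species reaches level 5.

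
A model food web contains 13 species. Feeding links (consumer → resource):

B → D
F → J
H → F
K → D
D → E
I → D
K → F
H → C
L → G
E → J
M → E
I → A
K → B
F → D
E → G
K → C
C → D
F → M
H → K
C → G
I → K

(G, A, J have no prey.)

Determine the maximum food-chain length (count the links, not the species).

One longest chain: G → E → M → F → K → H.
It has 6 species and 5 links.

5 links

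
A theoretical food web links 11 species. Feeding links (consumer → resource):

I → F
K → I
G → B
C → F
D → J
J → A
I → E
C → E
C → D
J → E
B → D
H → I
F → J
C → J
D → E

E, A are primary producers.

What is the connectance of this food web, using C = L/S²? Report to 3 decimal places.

The web has S = 11 species and L = 15 feeding links.
C = L / S² = 15 / 121 = 0.1240 ≈ 0.124.

C = 0.124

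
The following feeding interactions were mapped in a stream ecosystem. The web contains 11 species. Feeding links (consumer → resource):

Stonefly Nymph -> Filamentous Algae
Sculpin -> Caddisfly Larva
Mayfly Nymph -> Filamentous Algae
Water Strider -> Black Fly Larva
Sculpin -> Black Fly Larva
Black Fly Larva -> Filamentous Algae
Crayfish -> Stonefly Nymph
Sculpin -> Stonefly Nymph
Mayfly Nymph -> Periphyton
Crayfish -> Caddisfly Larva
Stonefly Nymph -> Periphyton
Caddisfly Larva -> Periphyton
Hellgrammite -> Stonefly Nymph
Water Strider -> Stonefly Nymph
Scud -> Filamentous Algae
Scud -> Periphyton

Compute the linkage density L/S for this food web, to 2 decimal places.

There are L = 16 links among S = 11 species.
L/S = 16/11 = 1.4545 ≈ 1.45.

L/S = 1.45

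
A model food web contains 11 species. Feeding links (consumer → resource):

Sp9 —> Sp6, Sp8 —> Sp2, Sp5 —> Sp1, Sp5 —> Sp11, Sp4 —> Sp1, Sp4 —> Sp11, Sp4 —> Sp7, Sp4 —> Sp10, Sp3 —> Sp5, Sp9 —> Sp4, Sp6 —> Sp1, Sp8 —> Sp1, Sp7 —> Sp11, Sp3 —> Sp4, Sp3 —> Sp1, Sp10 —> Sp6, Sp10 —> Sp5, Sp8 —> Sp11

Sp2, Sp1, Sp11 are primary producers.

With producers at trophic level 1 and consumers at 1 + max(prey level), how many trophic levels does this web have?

Producers (level 1): Sp2, Sp1, Sp11.
Sp1 → Sp6 → Sp10 → Sp4 → Sp3 gives Sp3 level 5.
No species has a prey at level 5, so no species reaches level 6.

5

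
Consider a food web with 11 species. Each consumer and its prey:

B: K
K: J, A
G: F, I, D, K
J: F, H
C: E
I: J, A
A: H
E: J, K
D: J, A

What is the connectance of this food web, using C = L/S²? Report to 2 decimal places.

C = 0.14

The web has S = 11 species and L = 17 feeding links.
C = L / S² = 17 / 121 = 0.1405 ≈ 0.14.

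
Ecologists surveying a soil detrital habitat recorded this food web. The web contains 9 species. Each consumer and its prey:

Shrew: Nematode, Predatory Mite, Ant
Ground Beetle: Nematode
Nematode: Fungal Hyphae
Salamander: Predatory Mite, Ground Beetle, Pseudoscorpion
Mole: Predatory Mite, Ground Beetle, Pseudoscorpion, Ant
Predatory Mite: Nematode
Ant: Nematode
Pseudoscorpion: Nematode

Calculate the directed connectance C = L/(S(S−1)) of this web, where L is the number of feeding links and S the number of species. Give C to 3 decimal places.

C = 0.208

The web has S = 9 species and L = 15 feeding links.
C = L / (S(S−1)) = 15 / 72 = 0.2083 ≈ 0.208.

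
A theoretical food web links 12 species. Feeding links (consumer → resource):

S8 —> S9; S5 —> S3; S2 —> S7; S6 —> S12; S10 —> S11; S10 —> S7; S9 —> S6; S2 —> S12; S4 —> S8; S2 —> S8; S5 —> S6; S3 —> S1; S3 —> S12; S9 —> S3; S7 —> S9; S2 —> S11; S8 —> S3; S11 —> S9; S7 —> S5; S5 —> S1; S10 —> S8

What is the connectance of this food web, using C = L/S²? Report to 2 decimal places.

C = 0.15

The web has S = 12 species and L = 21 feeding links.
C = L / S² = 21 / 144 = 0.1458 ≈ 0.15.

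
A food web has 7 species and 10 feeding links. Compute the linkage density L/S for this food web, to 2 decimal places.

There are L = 10 links among S = 7 species.
L/S = 10/7 = 1.4286 ≈ 1.43.

L/S = 1.43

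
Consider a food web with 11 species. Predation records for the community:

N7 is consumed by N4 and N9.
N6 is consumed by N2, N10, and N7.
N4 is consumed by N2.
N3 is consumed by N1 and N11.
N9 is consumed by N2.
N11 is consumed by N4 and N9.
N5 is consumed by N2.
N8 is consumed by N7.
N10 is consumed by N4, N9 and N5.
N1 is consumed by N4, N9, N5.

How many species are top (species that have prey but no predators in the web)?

Top species (has prey, but nothing eats it): N2.
Count: 1.

1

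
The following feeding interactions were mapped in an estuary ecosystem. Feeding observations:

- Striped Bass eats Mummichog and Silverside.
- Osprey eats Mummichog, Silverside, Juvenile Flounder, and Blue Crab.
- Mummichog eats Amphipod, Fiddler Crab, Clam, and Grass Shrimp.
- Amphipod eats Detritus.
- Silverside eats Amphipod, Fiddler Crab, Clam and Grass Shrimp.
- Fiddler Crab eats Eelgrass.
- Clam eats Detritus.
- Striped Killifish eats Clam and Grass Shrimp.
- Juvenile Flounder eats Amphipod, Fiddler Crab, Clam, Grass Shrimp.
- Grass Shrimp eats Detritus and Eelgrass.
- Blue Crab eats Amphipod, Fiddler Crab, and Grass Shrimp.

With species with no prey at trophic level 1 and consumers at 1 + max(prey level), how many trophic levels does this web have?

Basal resources (level 1): Detritus, Eelgrass.
Eelgrass → Fiddler Crab → Juvenile Flounder → Osprey gives Osprey level 4.
No species has a prey at level 4, so no species reaches level 5.

4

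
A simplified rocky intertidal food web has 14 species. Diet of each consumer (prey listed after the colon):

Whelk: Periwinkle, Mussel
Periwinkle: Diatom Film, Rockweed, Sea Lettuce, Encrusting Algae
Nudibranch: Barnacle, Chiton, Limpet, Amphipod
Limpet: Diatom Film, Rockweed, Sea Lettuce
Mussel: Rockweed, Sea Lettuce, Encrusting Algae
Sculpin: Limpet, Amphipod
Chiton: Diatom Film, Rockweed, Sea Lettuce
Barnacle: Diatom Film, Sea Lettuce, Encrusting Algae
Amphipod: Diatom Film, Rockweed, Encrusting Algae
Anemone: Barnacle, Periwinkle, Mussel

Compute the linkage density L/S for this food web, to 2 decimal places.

L/S = 2.14

There are L = 30 links among S = 14 species.
L/S = 30/14 = 2.1429 ≈ 2.14.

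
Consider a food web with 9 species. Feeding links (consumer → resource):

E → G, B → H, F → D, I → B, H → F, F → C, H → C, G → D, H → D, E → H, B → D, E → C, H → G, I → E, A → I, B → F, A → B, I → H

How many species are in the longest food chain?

6 species

One longest chain: D → G → H → B → I → A.
It has 6 species and 5 links.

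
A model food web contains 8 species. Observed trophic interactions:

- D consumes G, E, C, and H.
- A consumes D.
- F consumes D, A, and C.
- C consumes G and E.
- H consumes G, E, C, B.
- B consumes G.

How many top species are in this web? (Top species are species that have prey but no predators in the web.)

1

Top species (has prey, but nothing eats it): F.
Count: 1.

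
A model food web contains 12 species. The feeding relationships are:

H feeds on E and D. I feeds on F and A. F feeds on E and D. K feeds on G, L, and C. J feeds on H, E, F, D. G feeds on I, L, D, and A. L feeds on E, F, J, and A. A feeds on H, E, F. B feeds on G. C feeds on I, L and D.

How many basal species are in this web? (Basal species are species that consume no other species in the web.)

Basal species (no prey listed): D, E.
Count: 2.

2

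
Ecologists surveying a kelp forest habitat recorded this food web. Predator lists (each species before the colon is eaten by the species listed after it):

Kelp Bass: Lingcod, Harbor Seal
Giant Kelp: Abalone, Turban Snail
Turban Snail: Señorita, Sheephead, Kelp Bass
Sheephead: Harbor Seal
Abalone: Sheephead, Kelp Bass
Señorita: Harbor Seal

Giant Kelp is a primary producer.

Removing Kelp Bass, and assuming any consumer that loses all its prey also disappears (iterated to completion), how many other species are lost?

Remove Kelp Bass.
Round 1: Lingcod (all prey gone) → extinct.
No further losses. Total secondary extinctions: 1.

1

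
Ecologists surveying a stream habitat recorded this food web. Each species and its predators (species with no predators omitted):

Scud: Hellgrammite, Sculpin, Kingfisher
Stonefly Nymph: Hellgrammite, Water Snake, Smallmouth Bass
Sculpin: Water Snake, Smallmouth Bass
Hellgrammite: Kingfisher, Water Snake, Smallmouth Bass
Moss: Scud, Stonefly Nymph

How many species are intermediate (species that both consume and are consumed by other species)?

Intermediate species (has both prey and predators): Scud, Stonefly Nymph, Hellgrammite, Sculpin.
Count: 4.

4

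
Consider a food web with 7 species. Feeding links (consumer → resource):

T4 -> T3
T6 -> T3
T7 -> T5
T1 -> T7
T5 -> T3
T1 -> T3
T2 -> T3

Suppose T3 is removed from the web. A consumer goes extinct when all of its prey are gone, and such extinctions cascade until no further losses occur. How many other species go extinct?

Remove T3.
Round 1: T4 (all prey gone), T6 (all prey gone), T2 (all prey gone), T5 (all prey gone) → extinct.
Round 2: T7 (all prey gone) → extinct.
Round 3: T1 (all prey gone) → extinct.
No further losses. Total secondary extinctions: 6.

6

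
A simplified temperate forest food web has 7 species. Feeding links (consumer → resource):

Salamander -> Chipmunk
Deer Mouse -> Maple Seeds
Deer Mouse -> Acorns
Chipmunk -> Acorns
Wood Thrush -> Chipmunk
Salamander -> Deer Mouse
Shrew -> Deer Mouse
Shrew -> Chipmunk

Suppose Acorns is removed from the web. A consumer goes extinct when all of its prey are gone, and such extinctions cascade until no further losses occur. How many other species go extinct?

Remove Acorns.
Round 1: Chipmunk (all prey gone) → extinct.
Round 2: Wood Thrush (all prey gone) → extinct.
No further losses. Total secondary extinctions: 2.

2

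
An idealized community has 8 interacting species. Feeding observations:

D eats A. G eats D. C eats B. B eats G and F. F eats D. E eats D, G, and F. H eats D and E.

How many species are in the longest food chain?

5 species

One longest chain: A → D → G → E → H.
It has 5 species and 4 links.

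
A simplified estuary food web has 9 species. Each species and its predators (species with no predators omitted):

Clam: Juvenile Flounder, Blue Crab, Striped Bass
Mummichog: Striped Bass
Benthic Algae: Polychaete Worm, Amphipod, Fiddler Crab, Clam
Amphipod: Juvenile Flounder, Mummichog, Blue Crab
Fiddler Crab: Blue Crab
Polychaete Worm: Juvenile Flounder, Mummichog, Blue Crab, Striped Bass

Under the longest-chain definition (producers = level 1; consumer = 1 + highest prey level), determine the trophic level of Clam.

Benthic Algae is a producer → level 1.
Clam eats Benthic Algae → level 2.

Trophic level 2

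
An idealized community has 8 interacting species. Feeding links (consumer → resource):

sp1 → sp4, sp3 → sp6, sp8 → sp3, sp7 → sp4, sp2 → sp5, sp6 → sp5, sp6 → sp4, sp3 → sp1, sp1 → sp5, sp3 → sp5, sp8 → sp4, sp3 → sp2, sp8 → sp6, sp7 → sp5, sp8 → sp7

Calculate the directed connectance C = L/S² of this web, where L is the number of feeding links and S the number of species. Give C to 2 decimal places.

The web has S = 8 species and L = 15 feeding links.
C = L / S² = 15 / 64 = 0.2344 ≈ 0.23.

C = 0.23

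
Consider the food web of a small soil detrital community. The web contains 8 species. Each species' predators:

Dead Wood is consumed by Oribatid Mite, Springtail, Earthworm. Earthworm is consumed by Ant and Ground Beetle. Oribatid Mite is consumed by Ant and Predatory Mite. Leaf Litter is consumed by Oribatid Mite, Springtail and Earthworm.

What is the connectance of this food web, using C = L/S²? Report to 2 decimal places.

The web has S = 8 species and L = 10 feeding links.
C = L / S² = 10 / 64 = 0.1562 ≈ 0.16.

C = 0.16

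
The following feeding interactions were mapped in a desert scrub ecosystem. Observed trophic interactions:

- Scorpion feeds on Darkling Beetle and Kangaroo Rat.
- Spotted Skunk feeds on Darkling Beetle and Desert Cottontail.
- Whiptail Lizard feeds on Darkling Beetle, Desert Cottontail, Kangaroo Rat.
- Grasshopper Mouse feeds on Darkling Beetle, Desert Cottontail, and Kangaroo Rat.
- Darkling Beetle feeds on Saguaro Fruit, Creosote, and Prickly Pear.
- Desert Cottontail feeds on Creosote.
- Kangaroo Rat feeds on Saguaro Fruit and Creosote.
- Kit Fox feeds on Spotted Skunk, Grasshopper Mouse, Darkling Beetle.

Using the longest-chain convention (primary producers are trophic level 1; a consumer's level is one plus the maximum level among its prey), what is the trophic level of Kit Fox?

Trophic level 4

Saguaro Fruit is a producer → level 1.
Darkling Beetle eats Saguaro Fruit (level 1); other prey at levels: Creosote 1, Prickly Pear 1 → level 2.
Grasshopper Mouse eats Darkling Beetle (level 2); other prey at levels: Desert Cottontail 2, Kangaroo Rat 2 → level 3.
Kit Fox eats Grasshopper Mouse (level 3); other prey at levels: Darkling Beetle 2, Spotted Skunk 3 → level 4.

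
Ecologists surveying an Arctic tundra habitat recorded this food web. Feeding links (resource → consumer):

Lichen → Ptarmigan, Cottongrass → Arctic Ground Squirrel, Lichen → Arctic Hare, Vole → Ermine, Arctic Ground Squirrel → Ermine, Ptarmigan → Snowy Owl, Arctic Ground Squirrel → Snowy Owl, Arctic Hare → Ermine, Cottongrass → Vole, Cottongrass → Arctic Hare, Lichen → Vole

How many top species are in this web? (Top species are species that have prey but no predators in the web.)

Top species (has prey, but nothing eats it): Snowy Owl, Ermine.
Count: 2.

2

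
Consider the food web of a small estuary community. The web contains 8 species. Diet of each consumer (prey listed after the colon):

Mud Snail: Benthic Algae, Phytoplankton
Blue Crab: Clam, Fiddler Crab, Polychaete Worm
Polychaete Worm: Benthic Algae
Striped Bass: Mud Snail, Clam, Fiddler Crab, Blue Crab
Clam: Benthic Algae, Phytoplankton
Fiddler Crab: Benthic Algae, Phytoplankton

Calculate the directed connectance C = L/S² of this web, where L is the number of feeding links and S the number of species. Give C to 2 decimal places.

C = 0.22

The web has S = 8 species and L = 14 feeding links.
C = L / S² = 14 / 64 = 0.2188 ≈ 0.22.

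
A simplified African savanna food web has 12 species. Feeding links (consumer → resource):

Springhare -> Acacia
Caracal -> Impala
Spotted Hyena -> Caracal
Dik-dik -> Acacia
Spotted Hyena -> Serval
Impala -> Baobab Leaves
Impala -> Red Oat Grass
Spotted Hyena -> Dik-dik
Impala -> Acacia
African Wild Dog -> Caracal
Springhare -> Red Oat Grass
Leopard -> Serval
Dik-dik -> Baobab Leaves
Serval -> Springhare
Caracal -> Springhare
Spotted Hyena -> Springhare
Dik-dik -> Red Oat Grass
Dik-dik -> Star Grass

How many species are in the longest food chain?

4 species

One longest chain: Acacia → Impala → Caracal → African Wild Dog.
It has 4 species and 3 links.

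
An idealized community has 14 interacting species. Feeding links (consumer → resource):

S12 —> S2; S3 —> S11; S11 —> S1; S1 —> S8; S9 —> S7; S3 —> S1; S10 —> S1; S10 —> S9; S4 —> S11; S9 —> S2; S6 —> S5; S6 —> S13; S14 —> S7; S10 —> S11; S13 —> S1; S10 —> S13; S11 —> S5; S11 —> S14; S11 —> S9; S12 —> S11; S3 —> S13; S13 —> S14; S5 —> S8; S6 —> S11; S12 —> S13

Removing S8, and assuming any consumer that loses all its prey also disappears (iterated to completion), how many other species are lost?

2

Remove S8.
Round 1: S5 (all prey gone), S1 (all prey gone) → extinct.
No further losses. Total secondary extinctions: 2.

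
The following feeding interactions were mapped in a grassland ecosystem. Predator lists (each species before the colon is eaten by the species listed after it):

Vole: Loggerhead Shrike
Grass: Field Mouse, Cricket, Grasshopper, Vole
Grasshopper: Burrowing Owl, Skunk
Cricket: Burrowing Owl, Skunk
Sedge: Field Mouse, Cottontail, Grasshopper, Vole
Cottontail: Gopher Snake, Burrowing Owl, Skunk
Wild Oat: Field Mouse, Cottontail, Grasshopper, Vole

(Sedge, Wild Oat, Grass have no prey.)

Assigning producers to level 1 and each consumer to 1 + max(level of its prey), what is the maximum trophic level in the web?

3

Producers (level 1): Sedge, Wild Oat, Grass.
Sedge → Cottontail → Gopher Snake gives Gopher Snake level 3.
No species has a prey at level 3, so no species reaches level 4.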